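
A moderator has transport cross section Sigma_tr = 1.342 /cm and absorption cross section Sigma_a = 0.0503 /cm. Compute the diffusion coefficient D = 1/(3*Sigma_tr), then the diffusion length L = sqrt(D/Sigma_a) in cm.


D = 1 / (3 * Sigma_tr) = 1 / (3 * 1.342) = 0.2483855 cm
L = sqrt(D / Sigma_a)
L = sqrt(0.2483855 / 0.0503)
L = 2.2222 cm

2.2222


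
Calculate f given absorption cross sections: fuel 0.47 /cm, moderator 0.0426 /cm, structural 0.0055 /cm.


f = Sigma_a_fuel / (Sigma_a_fuel + Sigma_a_mod + Sigma_a_other)
f = 0.47 / (0.47 + 0.0426 + 0.0055)
f = 0.90716

0.90716


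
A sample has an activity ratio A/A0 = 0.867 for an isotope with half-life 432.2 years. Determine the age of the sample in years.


lambda = ln(2) / t_half = ln(2) / 432.2 = 0.001603765 /yr
t = -ln(A/A0) / lambda
t = -ln(0.867) / 0.001603765
t = 88.988 yr

88.988


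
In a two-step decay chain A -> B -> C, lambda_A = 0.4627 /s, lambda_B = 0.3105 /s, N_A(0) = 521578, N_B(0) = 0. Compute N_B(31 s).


N_B(t) = lambda_A * N_A0 / (lambda_B - lambda_A) * [exp(-lambda_A*t) - exp(-lambda_B*t)]
exp(-0.4627*31) = 5.896716e-07; exp(-0.3105*31) = 6.602349e-05
N_B = 0.4627 * 521578 / (0.3105 - 0.4627) * (5.896716e-07 - 6.602349e-05)
N_B = 103.75

103.75


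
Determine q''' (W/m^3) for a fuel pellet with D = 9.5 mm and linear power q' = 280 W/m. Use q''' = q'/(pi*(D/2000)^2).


r = D / 2 / 1000 = 9.5 / 2 / 1000 = 0.00475 m
q''' = q' / (pi * r^2)
q''' = 280 / (pi * 0.00475^2)
q''' = 3.9502e+06 W/m^3

3.9502e+06


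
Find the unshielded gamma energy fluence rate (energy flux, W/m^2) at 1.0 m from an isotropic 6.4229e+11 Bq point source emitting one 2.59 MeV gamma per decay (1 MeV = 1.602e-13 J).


psi = A * E * 1.602e-13 / (4*pi*r^2)
psi = 6.4229e+11 * 2.59 * 1.602e-13 / (4*pi*1.0^2)
psi = 0.021207 W/m^2

0.021207


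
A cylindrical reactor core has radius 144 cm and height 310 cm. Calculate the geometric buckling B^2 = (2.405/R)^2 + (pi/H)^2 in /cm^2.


B^2 = (2.405/R)^2 + (pi/H)^2
B^2 = (2.405/144)^2 + (pi/310)^2
B^2 = 3.8164e-04 /cm^2

3.8164e-04


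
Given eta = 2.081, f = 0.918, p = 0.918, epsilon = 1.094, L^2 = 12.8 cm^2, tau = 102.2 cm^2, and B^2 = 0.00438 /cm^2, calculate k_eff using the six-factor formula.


k_inf = eta*f*p*eps = 2.081*0.918*0.918*1.094 = 1.918557
P_TNL = 1/(1 + L^2*B^2) = 1/(1 + 12.8*0.00438) = 0.9469123
P_FNL = exp(-B^2*tau) = exp(-0.00438*102.2) = 0.6391373
k_eff = k_inf * P_TNL * P_FNL = 1.918557 * 0.9469123 * 0.6391373
k_eff = 1.1611

1.1611


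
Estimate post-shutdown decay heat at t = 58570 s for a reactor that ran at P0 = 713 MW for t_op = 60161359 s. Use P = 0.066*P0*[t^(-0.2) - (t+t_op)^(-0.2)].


P/P0 = 0.066 * [t^(-0.2) - (t + t_op)^(-0.2)]
P/P0 = 0.066 * [58570^(-0.2) - (58570 + 60161359)^(-0.2)]
P/P0 = 0.066 * [0.1112923 - 0.02780046] = 0.005510461
P = 713 * 0.005510461 = 3.9290 MW

3.9290


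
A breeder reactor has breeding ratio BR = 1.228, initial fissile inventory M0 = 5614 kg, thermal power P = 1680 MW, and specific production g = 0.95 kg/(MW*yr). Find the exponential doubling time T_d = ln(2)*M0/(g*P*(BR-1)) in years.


Breeding gain G = BR - 1 = 1.228 - 1 = 0.228
Fissile production rate = g * P * G = 0.95 * 1680 * 0.228 = 363.888 kg/yr
T_d = ln(2) * M0 / (g * P * G)
T_d = ln(2) * 5614 / 363.888 = 10.694 yr

10.694


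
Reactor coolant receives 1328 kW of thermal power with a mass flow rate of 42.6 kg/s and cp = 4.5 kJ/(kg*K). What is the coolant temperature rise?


dT = Q / (m_dot * cp)
dT = 1328 / (42.6 * 4.5)
dT = 6.9275 C

6.9275


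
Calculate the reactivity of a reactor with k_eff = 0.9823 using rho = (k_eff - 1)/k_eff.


rho = (k_eff - 1) / k_eff
rho = (0.9823 - 1) / 0.9823
rho = -0.018019

-0.018019


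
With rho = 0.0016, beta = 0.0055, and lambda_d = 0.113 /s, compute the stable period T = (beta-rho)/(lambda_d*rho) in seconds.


T = (beta - rho) / (lambda_d * rho)
T = (0.0055 - 0.0016) / (0.113 * 0.0016)
T = 21.571 s

21.571


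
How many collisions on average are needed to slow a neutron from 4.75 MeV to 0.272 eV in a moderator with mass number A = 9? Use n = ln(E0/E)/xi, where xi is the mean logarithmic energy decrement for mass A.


xi = 1 + (A-1)^2/(2A)*ln((A-1)/(A+1)) = 0.2066007 (for A = 9)
n = ln(E0/E) / xi
n = ln(4.75e6 / 0.272) / 0.2066007
n = ln(1.746324e+07) / 0.2066007 = 80.714

80.714


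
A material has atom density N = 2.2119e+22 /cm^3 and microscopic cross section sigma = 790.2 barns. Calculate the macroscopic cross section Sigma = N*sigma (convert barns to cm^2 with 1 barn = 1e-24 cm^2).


Sigma = N * sigma_barns * 1e-24
Sigma = 2.2119e+22 * 790.2 * 1e-24
Sigma = 17.478 /cm

17.478


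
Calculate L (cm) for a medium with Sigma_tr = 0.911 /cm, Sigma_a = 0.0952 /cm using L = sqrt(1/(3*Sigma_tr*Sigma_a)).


D = 1 / (3 * Sigma_tr) = 1 / (3 * 0.911) = 0.3658983 cm
L = sqrt(D / Sigma_a)
L = sqrt(0.3658983 / 0.0952)
L = 1.9605 cm

1.9605


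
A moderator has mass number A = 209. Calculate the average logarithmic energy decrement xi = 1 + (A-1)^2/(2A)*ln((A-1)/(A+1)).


xi = 1 + (A-1)^2/(2A) * ln((A-1)/(A+1))
xi = 1 + (209-1)^2/(2*209) * ln((209-1)/(209 +1))
xi = 0.0095389

0.0095389


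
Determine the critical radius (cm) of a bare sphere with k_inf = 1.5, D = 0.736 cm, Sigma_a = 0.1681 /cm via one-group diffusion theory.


L^2 = D / Sigma_a = 0.736 / 0.1681 = 4.378346 cm^2
B_m^2 = (k_inf - 1) / L^2 = (1.5 - 1) / 4.378346 = 0.1141984 /cm^2
For a bare sphere: B_g = pi/R, so R_c = pi / sqrt(B_m^2)
R_c = pi / sqrt(0.1141984) = 9.2965 cm

9.2965


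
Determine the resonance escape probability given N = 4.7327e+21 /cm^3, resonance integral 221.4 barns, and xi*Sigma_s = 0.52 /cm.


p = exp(-N * I * 1e-24 / (xi*Sigma_s))
p = exp(-4.7327e+21 * 221.4 * 1e-24 / 0.52)
p = 0.13332

0.13332


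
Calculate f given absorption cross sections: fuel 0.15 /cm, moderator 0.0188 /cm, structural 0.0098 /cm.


f = Sigma_a_fuel / (Sigma_a_fuel + Sigma_a_mod + Sigma_a_other)
f = 0.15 / (0.15 + 0.0188 + 0.0098)
f = 0.83987

0.83987


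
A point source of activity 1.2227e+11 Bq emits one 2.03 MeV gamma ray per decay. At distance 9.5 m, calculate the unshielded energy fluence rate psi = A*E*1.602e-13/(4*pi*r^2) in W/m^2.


psi = A * E * 1.602e-13 / (4*pi*r^2)
psi = 1.2227e+11 * 2.03 * 1.602e-13 / (4*pi*9.5^2)
psi = 3.5061e-05 W/m^2

3.5061e-05


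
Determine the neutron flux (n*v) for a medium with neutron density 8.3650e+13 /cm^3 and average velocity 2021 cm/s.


phi = n * v
phi = 8.3650e+13 * 2021
phi = 1.6906e+17 /cm^2/s

1.6906e+17


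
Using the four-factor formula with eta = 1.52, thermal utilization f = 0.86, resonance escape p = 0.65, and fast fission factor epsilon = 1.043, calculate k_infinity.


k_inf = eta * f * p * epsilon
k_inf = 1.52 * 0.86 * 0.65 * 1.043
k_inf = 0.88622

0.88622


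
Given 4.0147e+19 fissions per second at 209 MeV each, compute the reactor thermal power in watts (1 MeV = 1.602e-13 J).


P = fission_rate * E_MeV * 1.602e-13
P = 4.0147e+19 * 209 * 1.602e-13
P = 1.3442e+09 W

1.3442e+09


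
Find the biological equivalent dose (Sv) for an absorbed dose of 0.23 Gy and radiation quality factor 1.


H = D * Q
H = 0.23 * 1
H = 0.23000 Sv

0.23000


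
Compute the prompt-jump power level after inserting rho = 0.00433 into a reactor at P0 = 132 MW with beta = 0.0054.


P1/P0 = beta / (beta - rho)
P1/P0 = 0.0054 / (0.0054 - 0.00433) = 5.046729
P1 = 132 * 5.046729 = 666.17 MW

666.17


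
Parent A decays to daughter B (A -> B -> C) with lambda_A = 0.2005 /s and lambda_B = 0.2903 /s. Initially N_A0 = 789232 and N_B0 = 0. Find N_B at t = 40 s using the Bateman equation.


N_B(t) = lambda_A * N_A0 / (lambda_B - lambda_A) * [exp(-lambda_A*t) - exp(-lambda_B*t)]
exp(-0.2005*40) = 3.288200e-04; exp(-0.2903*40) = 9.056752e-06
N_B = 0.2005 * 789232 / (0.2903 - 0.2005) * (3.288200e-04 - 9.056752e-06)
N_B = 563.47

563.47


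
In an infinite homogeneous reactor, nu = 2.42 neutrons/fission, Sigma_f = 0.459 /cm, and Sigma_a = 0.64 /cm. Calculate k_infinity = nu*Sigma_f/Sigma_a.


k_inf = nu * Sigma_f / Sigma_a
k_inf = 2.42 * 0.459 / 0.64
k_inf = 1.7356

1.7356


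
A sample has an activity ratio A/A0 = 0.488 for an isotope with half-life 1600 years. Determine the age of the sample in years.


lambda = ln(2) / t_half = ln(2) / 1600 = 4.332170e-04 /yr
t = -ln(A/A0) / lambda
t = -ln(0.488) / 4.332170e-04
t = 1656.1 yr

1656.1


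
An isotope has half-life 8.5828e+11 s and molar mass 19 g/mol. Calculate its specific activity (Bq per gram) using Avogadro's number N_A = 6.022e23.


lambda = ln(2) / t_half = ln(2) / 8.5828e+11 = 8.076003e-13 /s
SA = lambda * N_A / M
SA = 8.076003e-13 * 6.022e23 / 19
SA = 2.5597e+10 Bq/g

2.5597e+10


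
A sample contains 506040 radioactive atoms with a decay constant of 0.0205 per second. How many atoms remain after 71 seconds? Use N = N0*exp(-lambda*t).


N = N0 * exp(-lambda * t)
N = 506040 * exp(-0.0205 * 71)
N = 118051

118051


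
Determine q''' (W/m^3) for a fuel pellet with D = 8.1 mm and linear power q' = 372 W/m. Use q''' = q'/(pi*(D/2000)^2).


r = D / 2 / 1000 = 8.1 / 2 / 1000 = 0.00405 m
q''' = q' / (pi * r^2)
q''' = 372 / (pi * 0.00405^2)
q''' = 7.2191e+06 W/m^3

7.2191e+06


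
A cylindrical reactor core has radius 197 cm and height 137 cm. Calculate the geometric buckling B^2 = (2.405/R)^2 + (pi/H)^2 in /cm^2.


B^2 = (2.405/R)^2 + (pi/H)^2
B^2 = (2.405/197)^2 + (pi/137)^2
B^2 = 6.7488e-04 /cm^2

6.7488e-04


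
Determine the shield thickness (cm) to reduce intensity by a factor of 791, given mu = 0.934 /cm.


x = ln(factor) / mu
x = ln(791) / 0.934
x = 7.1449 cm

7.1449


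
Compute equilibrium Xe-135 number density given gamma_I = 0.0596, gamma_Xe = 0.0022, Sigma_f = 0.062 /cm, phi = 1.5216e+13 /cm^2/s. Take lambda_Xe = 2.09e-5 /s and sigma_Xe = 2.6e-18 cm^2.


Xe_eq = (gamma_I + gamma_Xe) * Sigma_f * phi / (lambda_Xe + sigma_Xe * phi)
Numerator = (0.0596 + 0.0022) * 0.062 * 1.5216e+13 = 5.830163e+10
Denominator = 2.09e-5 + 2.6e-18 * 1.5216e+13 = 6.046160e-05
Xe_eq = 5.830163e+10 / 6.046160e-05 = 9.6428e+14 /cm^3

9.6428e+14


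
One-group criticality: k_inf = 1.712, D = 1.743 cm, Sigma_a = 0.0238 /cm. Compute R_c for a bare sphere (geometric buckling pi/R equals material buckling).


L^2 = D / Sigma_a = 1.743 / 0.0238 = 73.23529 cm^2
B_m^2 = (k_inf - 1) / L^2 = (1.712 - 1) / 73.23529 = 0.009722089 /cm^2
For a bare sphere: B_g = pi/R, so R_c = pi / sqrt(B_m^2)
R_c = pi / sqrt(0.009722089) = 31.862 cm

31.862


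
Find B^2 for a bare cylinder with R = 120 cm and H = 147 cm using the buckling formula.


B^2 = (2.405/R)^2 + (pi/H)^2
B^2 = (2.405/120)^2 + (pi/147)^2
B^2 = 8.5840e-04 /cm^2

8.5840e-04


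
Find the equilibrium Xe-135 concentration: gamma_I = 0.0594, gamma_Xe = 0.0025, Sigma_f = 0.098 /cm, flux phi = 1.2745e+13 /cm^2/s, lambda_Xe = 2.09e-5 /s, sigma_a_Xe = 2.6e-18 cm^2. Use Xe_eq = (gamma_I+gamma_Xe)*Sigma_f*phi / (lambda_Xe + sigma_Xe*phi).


Xe_eq = (gamma_I + gamma_Xe) * Sigma_f * phi / (lambda_Xe + sigma_Xe * phi)
Numerator = (0.0594 + 0.0025) * 0.098 * 1.2745e+13 = 7.731372e+10
Denominator = 2.09e-5 + 2.6e-18 * 1.2745e+13 = 5.403700e-05
Xe_eq = 7.731372e+10 / 5.403700e-05 = 1.4308e+15 /cm^3

1.4308e+15


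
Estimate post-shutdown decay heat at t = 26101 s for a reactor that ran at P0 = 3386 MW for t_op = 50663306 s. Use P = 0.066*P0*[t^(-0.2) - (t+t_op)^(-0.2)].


P/P0 = 0.066 * [t^(-0.2) - (t + t_op)^(-0.2)]
P/P0 = 0.066 * [26101^(-0.2) - (26101 + 50663306)^(-0.2)]
P/P0 = 0.066 * [0.1308183 - 0.02877508] = 0.006734853
P = 3386 * 0.006734853 = 22.804 MW

22.804


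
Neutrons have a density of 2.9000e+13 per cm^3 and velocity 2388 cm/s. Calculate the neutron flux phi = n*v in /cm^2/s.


phi = n * v
phi = 2.9000e+13 * 2388
phi = 6.9252e+16 /cm^2/s

6.9252e+16


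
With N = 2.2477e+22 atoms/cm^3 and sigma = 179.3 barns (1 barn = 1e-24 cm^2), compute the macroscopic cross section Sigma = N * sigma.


Sigma = N * sigma_barns * 1e-24
Sigma = 2.2477e+22 * 179.3 * 1e-24
Sigma = 4.0301 /cm

4.0301


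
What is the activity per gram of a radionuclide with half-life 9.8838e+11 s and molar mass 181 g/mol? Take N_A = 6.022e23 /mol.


lambda = ln(2) / t_half = ln(2) / 9.8838e+11 = 7.012962e-13 /s
SA = lambda * N_A / M
SA = 7.012962e-13 * 6.022e23 / 181
SA = 2.3333e+09 Bq/g

2.3333e+09


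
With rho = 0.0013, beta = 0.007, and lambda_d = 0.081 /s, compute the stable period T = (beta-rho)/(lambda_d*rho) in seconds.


T = (beta - rho) / (lambda_d * rho)
T = (0.007 - 0.0013) / (0.081 * 0.0013)
T = 54.131 s

54.131


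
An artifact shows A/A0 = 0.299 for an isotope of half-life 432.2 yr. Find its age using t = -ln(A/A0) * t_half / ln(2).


lambda = ln(2) / t_half = ln(2) / 432.2 = 0.001603765 /yr
t = -ln(A/A0) / lambda
t = -ln(0.299) / 0.001603765
t = 752.80 yr

752.80


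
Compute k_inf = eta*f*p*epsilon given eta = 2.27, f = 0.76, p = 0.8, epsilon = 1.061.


k_inf = eta * f * p * epsilon
k_inf = 2.27 * 0.76 * 0.8 * 1.061
k_inf = 1.4643

1.4643


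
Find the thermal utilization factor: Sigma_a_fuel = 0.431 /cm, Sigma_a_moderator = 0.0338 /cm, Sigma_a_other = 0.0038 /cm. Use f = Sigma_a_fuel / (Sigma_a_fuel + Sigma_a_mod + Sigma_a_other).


f = Sigma_a_fuel / (Sigma_a_fuel + Sigma_a_mod + Sigma_a_other)
f = 0.431 / (0.431 + 0.0338 + 0.0038)
f = 0.91976

0.91976


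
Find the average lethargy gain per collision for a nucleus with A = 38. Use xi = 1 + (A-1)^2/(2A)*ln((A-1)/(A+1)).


xi = 1 + (A-1)^2/(2A) * ln((A-1)/(A+1))
xi = 1 + (38-1)^2/(2*38) * ln((38-1)/(38 +1))
xi = 0.051720

0.051720


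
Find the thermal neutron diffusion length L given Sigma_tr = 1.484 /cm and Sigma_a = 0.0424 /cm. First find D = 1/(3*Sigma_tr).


D = 1 / (3 * Sigma_tr) = 1 / (3 * 1.484) = 0.2246181 cm
L = sqrt(D / Sigma_a)
L = sqrt(0.2246181 / 0.0424)
L = 2.3017 cm

2.3017


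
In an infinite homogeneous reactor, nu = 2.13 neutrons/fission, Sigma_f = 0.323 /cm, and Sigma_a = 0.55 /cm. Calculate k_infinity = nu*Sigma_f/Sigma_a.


k_inf = nu * Sigma_f / Sigma_a
k_inf = 2.13 * 0.323 / 0.55
k_inf = 1.2509

1.2509


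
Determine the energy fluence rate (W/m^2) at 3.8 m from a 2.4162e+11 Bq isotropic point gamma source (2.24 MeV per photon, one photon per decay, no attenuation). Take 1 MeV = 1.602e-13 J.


psi = A * E * 1.602e-13 / (4*pi*r^2)
psi = 2.4162e+11 * 2.24 * 1.602e-13 / (4*pi*3.8^2)
psi = 4.7782e-04 W/m^2

4.7782e-04


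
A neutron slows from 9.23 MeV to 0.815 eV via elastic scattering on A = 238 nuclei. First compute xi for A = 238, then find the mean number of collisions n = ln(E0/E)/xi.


xi = 1 + (A-1)^2/(2A)*ln((A-1)/(A+1)) = 0.008379872 (for A = 238)
n = ln(E0/E) / xi
n = ln(9.23e6 / 0.815) / 0.008379872
n = ln(1.132515e+07) / 0.008379872 = 1938.3

1938.3


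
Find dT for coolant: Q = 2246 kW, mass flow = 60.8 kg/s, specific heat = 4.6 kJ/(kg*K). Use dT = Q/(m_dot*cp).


dT = Q / (m_dot * cp)
dT = 2246 / (60.8 * 4.6)
dT = 8.0306 C

8.0306


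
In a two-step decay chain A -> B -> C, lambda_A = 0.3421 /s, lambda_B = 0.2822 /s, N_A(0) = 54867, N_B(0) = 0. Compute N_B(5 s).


N_B(t) = lambda_A * N_A0 / (lambda_B - lambda_A) * [exp(-lambda_A*t) - exp(-lambda_B*t)]
exp(-0.3421*5) = 0.1807754; exp(-0.2822*5) = 0.2438993
N_B = 0.3421 * 54867 / (0.2822 - 0.3421) * (0.1807754 - 0.2438993)
N_B = 19780

19780


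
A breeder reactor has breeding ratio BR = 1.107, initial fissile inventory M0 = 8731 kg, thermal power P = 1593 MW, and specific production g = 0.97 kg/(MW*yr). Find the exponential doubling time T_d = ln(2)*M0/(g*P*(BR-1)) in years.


Breeding gain G = BR - 1 = 1.107 - 1 = 0.107
Fissile production rate = g * P * G = 0.97 * 1593 * 0.107 = 165.33747 kg/yr
T_d = ln(2) * M0 / (g * P * G)
T_d = ln(2) * 8731 / 165.33747 = 36.603 yr

36.603


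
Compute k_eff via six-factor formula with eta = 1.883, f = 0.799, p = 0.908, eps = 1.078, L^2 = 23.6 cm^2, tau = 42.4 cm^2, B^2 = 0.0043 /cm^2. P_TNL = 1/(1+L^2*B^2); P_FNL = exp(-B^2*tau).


k_inf = eta*f*p*eps = 1.883*0.799*0.908*1.078 = 1.472657
P_TNL = 1/(1 + L^2*B^2) = 1/(1 + 23.6*0.0043) = 0.9078694
P_FNL = exp(-B^2*tau) = exp(-0.0043*42.4) = 0.8333346
k_eff = k_inf * P_TNL * P_FNL = 1.472657 * 0.9078694 * 0.8333346
k_eff = 1.1142

1.1142


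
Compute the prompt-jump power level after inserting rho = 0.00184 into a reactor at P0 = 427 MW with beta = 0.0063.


P1/P0 = beta / (beta - rho)
P1/P0 = 0.0063 / (0.0063 - 0.00184) = 1.412556
P1 = 427 * 1.412556 = 603.16 MW

603.16


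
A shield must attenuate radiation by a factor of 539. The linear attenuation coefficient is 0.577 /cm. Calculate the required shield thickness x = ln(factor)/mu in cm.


x = ln(factor) / mu
x = ln(539) / 0.577
x = 10.901 cm

10.901


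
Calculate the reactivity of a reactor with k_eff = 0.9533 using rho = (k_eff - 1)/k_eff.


rho = (k_eff - 1) / k_eff
rho = (0.9533 - 1) / 0.9533
rho = -0.048988

-0.048988


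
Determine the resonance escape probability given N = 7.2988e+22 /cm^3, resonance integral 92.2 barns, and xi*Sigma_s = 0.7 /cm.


p = exp(-N * I * 1e-24 / (xi*Sigma_s))
p = exp(-7.2988e+22 * 92.2 * 1e-24 / 0.7)
p = 6.6816e-05

6.6816e-05


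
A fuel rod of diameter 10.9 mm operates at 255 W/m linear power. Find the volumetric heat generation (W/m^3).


r = D / 2 / 1000 = 10.9 / 2 / 1000 = 0.00545 m
q''' = q' / (pi * r^2)
q''' = 255 / (pi * 0.00545^2)
q''' = 2.7327e+06 W/m^3

2.7327e+06


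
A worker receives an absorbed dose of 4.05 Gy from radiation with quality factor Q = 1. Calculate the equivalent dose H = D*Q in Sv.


H = D * Q
H = 4.05 * 1
H = 4.0500 Sv

4.0500


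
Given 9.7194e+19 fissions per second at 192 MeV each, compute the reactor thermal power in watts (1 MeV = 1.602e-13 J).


P = fission_rate * E_MeV * 1.602e-13
P = 9.7194e+19 * 192 * 1.602e-13
P = 2.9895e+09 W

2.9895e+09


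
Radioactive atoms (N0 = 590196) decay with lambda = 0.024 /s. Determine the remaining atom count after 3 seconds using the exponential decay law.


N = N0 * exp(-lambda * t)
N = 590196 * exp(-0.024 * 3)
N = 549196

549196


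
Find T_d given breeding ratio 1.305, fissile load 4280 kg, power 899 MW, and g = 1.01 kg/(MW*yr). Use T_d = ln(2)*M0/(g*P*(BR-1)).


Breeding gain G = BR - 1 = 1.305 - 1 = 0.305
Fissile production rate = g * P * G = 1.01 * 899 * 0.305 = 276.93695 kg/yr
T_d = ln(2) * M0 / (g * P * G)
T_d = ln(2) * 4280 / 276.93695 = 10.712 yr

10.712


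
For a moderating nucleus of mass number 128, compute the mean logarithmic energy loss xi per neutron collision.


xi = 1 + (A-1)^2/(2A) * ln((A-1)/(A+1))
xi = 1 + (128-1)^2/(2*128) * ln((128-1)/(128 +1))
xi = 0.015544

0.015544


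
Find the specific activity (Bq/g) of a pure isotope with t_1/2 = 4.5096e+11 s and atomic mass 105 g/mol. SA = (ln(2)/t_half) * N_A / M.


lambda = ln(2) / t_half = ln(2) / 4.5096e+11 = 1.537048e-12 /s
SA = lambda * N_A / M
SA = 1.537048e-12 * 6.022e23 / 105
SA = 8.8153e+09 Bq/g

8.8153e+09


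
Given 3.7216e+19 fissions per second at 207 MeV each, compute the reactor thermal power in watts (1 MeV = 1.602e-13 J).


P = fission_rate * E_MeV * 1.602e-13
P = 3.7216e+19 * 207 * 1.602e-13
P = 1.2341e+09 W

1.2341e+09


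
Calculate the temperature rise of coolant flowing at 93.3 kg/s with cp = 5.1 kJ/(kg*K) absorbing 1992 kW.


dT = Q / (m_dot * cp)
dT = 1992 / (93.3 * 5.1)
dT = 4.1864 C

4.1864


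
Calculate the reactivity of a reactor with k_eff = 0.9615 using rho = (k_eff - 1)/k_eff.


rho = (k_eff - 1) / k_eff
rho = (0.9615 - 1) / 0.9615
rho = -0.040042

-0.040042


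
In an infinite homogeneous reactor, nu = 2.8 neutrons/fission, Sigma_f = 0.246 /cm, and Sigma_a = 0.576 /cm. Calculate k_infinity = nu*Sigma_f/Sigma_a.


k_inf = nu * Sigma_f / Sigma_a
k_inf = 2.8 * 0.246 / 0.576
k_inf = 1.1958

1.1958


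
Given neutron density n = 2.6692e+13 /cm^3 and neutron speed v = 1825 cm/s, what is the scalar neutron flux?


phi = n * v
phi = 2.6692e+13 * 1825
phi = 4.8713e+16 /cm^2/s

4.8713e+16


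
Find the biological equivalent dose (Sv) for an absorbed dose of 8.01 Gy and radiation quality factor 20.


H = D * Q
H = 8.01 * 20
H = 160.20 Sv

160.20


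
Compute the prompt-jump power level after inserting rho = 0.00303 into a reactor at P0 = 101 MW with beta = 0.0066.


P1/P0 = beta / (beta - rho)
P1/P0 = 0.0066 / (0.0066 - 0.00303) = 1.848739
P1 = 101 * 1.848739 = 186.72 MW

186.72


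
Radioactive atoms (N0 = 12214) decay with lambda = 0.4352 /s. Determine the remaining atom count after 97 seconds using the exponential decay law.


N = N0 * exp(-lambda * t)
N = 12214 * exp(-0.4352 * 97)
N = 5.6673e-15

5.6673e-15


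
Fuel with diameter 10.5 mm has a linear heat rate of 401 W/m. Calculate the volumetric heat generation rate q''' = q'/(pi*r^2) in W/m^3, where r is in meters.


r = D / 2 / 1000 = 10.5 / 2 / 1000 = 0.00525 m
q''' = q' / (pi * r^2)
q''' = 401 / (pi * 0.00525^2)
q''' = 4.6310e+06 W/m^3

4.6310e+06


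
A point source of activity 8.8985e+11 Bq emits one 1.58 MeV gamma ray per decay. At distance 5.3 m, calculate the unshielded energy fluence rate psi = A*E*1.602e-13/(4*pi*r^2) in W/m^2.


psi = A * E * 1.602e-13 / (4*pi*r^2)
psi = 8.8985e+11 * 1.58 * 1.602e-13 / (4*pi*5.3^2)
psi = 6.3808e-04 W/m^2

6.3808e-04


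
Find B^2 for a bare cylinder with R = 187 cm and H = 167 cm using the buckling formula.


B^2 = (2.405/R)^2 + (pi/H)^2
B^2 = (2.405/187)^2 + (pi/167)^2
B^2 = 5.1929e-04 /cm^2

5.1929e-04


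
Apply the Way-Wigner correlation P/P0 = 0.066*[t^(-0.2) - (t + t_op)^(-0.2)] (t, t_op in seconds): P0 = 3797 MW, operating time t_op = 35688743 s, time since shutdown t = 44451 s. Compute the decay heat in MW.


P/P0 = 0.066 * [t^(-0.2) - (t + t_op)^(-0.2)]
P/P0 = 0.066 * [44451^(-0.2) - (44451 + 35688743)^(-0.2)]
P/P0 = 0.066 * [0.1176044 - 0.03085927] = 0.005725179
P = 3797 * 0.005725179 = 21.739 MW

21.739


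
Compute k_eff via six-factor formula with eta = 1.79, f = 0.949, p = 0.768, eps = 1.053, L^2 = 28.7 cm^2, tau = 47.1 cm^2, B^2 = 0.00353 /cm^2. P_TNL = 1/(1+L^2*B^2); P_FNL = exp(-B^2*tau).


k_inf = eta*f*p*eps = 1.79*0.949*0.768*1.053 = 1.373754
P_TNL = 1/(1 + L^2*B^2) = 1/(1 + 28.7*0.00353) = 0.9080087
P_FNL = exp(-B^2*tau) = exp(-0.00353*47.1) = 0.8468235
k_eff = k_inf * P_TNL * P_FNL = 1.373754 * 0.9080087 * 0.8468235
k_eff = 1.0563

1.0563


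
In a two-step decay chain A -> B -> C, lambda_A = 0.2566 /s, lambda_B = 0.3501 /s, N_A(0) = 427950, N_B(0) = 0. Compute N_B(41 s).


N_B(t) = lambda_A * N_A0 / (lambda_B - lambda_A) * [exp(-lambda_A*t) - exp(-lambda_B*t)]
exp(-0.2566*41) = 2.697500e-05; exp(-0.3501*41) = 5.835708e-07
N_B = 0.2566 * 427950 / (0.3501 - 0.2566) * (2.697500e-05 - 5.835708e-07)
N_B = 30.996

30.996


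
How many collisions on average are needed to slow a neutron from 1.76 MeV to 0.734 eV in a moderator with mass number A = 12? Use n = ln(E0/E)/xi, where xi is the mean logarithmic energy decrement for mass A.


xi = 1 + (A-1)^2/(2A)*ln((A-1)/(A+1)) = 0.1577690 (for A = 12)
n = ln(E0/E) / xi
n = ln(1.76e6 / 0.734) / 0.1577690
n = ln(2.397820e+06) / 0.1577690 = 93.111

93.111


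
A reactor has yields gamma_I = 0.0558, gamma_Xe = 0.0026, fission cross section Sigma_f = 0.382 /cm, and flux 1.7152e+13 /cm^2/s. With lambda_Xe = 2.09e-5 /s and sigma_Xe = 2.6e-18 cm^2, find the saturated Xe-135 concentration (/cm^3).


Xe_eq = (gamma_I + gamma_Xe) * Sigma_f * phi / (lambda_Xe + sigma_Xe * phi)
Numerator = (0.0558 + 0.0026) * 0.382 * 1.7152e+13 = 3.826405e+11
Denominator = 2.09e-5 + 2.6e-18 * 1.7152e+13 = 6.549520e-05
Xe_eq = 3.826405e+11 / 6.549520e-05 = 5.8423e+15 /cm^3

5.8423e+15


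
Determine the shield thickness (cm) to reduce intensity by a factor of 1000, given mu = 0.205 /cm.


x = ln(factor) / mu
x = ln(1000) / 0.205
x = 33.696 cm

33.696


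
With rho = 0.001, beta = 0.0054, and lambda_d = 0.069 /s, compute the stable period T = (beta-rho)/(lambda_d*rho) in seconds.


T = (beta - rho) / (lambda_d * rho)
T = (0.0054 - 0.001) / (0.069 * 0.001)
T = 63.768 s

63.768


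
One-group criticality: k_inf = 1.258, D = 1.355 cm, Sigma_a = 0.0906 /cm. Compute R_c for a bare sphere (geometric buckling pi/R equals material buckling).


L^2 = D / Sigma_a = 1.355 / 0.0906 = 14.95585 cm^2
B_m^2 = (k_inf - 1) / L^2 = (1.258 - 1) / 14.95585 = 0.01725077 /cm^2
For a bare sphere: B_g = pi/R, so R_c = pi / sqrt(B_m^2)
R_c = pi / sqrt(0.01725077) = 23.919 cm

23.919


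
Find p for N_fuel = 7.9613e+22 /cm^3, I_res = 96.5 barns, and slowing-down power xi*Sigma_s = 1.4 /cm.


p = exp(-N * I * 1e-24 / (xi*Sigma_s))
p = exp(-7.9613e+22 * 96.5 * 1e-24 / 1.4)
p = 0.0041377

0.0041377


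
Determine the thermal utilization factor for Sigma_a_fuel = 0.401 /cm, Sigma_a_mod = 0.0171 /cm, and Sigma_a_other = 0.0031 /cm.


f = Sigma_a_fuel / (Sigma_a_fuel + Sigma_a_mod + Sigma_a_other)
f = 0.401 / (0.401 + 0.0171 + 0.0031)
f = 0.95204

0.95204


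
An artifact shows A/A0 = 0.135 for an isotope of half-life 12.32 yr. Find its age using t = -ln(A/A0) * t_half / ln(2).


lambda = ln(2) / t_half = ln(2) / 12.32 = 0.05626195 /yr
t = -ln(A/A0) / lambda
t = -ln(0.135) / 0.05626195
t = 35.592 yr

35.592


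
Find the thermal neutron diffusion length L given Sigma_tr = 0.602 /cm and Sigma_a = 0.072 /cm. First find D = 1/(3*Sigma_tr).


D = 1 / (3 * Sigma_tr) = 1 / (3 * 0.602) = 0.5537099 cm
L = sqrt(D / Sigma_a)
L = sqrt(0.5537099 / 0.072)
L = 2.7732 cm

2.7732


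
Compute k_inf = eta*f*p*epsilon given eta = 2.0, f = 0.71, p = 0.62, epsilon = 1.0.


k_inf = eta * f * p * epsilon
k_inf = 2.0 * 0.71 * 0.62 * 1.0
k_inf = 0.88040

0.88040


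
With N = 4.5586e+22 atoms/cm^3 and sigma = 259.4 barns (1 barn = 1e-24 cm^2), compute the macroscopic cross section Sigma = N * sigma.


Sigma = N * sigma_barns * 1e-24
Sigma = 4.5586e+22 * 259.4 * 1e-24
Sigma = 11.825 /cm

11.825


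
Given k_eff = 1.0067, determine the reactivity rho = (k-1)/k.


rho = (k_eff - 1) / k_eff
rho = (1.0067 - 1) / 1.0067
rho = 0.0066554

0.0066554


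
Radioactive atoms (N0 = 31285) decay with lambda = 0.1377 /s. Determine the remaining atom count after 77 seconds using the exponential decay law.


N = N0 * exp(-lambda * t)
N = 31285 * exp(-0.1377 * 77)
N = 0.77724

0.77724


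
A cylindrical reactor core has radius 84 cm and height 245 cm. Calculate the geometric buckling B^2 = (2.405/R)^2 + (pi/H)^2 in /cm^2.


B^2 = (2.405/R)^2 + (pi/H)^2
B^2 = (2.405/84)^2 + (pi/245)^2
B^2 = 9.8416e-04 /cm^2

9.8416e-04


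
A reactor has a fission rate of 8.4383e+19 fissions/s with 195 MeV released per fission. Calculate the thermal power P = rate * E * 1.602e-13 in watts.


P = fission_rate * E_MeV * 1.602e-13
P = 8.4383e+19 * 195 * 1.602e-13
P = 2.6360e+09 W

2.6360e+09


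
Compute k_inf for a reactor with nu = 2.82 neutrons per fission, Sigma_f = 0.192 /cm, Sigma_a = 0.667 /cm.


k_inf = nu * Sigma_f / Sigma_a
k_inf = 2.82 * 0.192 / 0.667
k_inf = 0.81175

0.81175


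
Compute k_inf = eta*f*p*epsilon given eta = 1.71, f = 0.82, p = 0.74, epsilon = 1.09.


k_inf = eta * f * p * epsilon
k_inf = 1.71 * 0.82 * 0.74 * 1.09
k_inf = 1.1310

1.1310


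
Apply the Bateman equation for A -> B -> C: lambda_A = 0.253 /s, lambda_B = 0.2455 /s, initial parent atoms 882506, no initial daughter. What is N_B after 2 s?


N_B(t) = lambda_A * N_A0 / (lambda_B - lambda_A) * [exp(-lambda_A*t) - exp(-lambda_B*t)]
exp(-0.253*2) = 0.6029024; exp(-0.2455*2) = 0.6120141
N_B = 0.253 * 882506 / (0.2455 - 0.253) * (0.6029024 - 0.6120141)
N_B = 271254

271254


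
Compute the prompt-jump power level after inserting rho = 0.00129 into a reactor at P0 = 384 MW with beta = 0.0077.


P1/P0 = beta / (beta - rho)
P1/P0 = 0.0077 / (0.0077 - 0.00129) = 1.201248
P1 = 384 * 1.201248 = 461.28 MW

461.28


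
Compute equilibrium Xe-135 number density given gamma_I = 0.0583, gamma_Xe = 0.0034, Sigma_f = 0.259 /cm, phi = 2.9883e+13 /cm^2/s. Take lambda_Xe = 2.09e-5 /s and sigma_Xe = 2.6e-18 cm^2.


Xe_eq = (gamma_I + gamma_Xe) * Sigma_f * phi / (lambda_Xe + sigma_Xe * phi)
Numerator = (0.0583 + 0.0034) * 0.259 * 2.9883e+13 = 4.775393e+11
Denominator = 2.09e-5 + 2.6e-18 * 2.9883e+13 = 9.859580e-05
Xe_eq = 4.775393e+11 / 9.859580e-05 = 4.8434e+15 /cm^3

4.8434e+15


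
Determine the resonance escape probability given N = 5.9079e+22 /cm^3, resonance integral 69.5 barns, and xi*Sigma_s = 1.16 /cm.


p = exp(-N * I * 1e-24 / (xi*Sigma_s))
p = exp(-5.9079e+22 * 69.5 * 1e-24 / 1.16)
p = 0.029024

0.029024


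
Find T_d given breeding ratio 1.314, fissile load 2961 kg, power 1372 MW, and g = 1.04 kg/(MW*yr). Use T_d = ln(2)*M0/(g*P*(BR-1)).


Breeding gain G = BR - 1 = 1.314 - 1 = 0.314
Fissile production rate = g * P * G = 1.04 * 1372 * 0.314 = 448.04032 kg/yr
T_d = ln(2) * M0 / (g * P * G)
T_d = ln(2) * 2961 / 448.04032 = 4.5809 yr

4.5809


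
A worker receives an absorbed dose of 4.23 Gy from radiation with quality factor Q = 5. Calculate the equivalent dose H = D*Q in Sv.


H = D * Q
H = 4.23 * 5
H = 21.150 Sv

21.150


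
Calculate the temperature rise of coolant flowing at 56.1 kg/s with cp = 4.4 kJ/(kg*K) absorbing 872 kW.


dT = Q / (m_dot * cp)
dT = 872 / (56.1 * 4.4)
dT = 3.5327 C

3.5327


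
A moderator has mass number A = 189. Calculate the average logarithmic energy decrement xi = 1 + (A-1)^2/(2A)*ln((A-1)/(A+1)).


xi = 1 + (A-1)^2/(2A) * ln((A-1)/(A+1))
xi = 1 + (189-1)^2/(2*189) * ln((189-1)/(189 +1))
xi = 0.010545

0.010545


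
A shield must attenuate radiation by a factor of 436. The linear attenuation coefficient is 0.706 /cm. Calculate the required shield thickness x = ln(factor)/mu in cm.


x = ln(factor) / mu
x = ln(436) / 0.706
x = 8.6086 cm

8.6086


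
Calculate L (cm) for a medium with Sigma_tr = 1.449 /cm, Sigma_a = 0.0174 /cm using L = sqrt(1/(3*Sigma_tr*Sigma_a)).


D = 1 / (3 * Sigma_tr) = 1 / (3 * 1.449) = 0.2300437 cm
L = sqrt(D / Sigma_a)
L = sqrt(0.2300437 / 0.0174)
L = 3.6361 cm

3.6361


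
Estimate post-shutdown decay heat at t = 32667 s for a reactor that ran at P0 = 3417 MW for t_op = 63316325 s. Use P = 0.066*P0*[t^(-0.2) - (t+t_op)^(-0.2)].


P/P0 = 0.066 * [t^(-0.2) - (t + t_op)^(-0.2)]
P/P0 = 0.066 * [32667^(-0.2) - (32667 + 63316325)^(-0.2)]
P/P0 = 0.066 * [0.1250772 - 0.02752023] = 0.006438760
P = 3417 * 0.006438760 = 22.001 MW

22.001


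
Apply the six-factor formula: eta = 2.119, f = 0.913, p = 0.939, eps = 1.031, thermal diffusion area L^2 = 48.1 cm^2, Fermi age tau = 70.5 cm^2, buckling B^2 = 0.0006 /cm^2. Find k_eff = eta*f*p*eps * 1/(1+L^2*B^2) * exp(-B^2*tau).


k_inf = eta*f*p*eps = 2.119*0.913*0.939*1.031 = 1.872949
P_TNL = 1/(1 + L^2*B^2) = 1/(1 + 48.1*0.0006) = 0.9719495
P_FNL = exp(-B^2*tau) = exp(-0.0006*70.5) = 0.9585822
k_eff = k_inf * P_TNL * P_FNL = 1.872949 * 0.9719495 * 0.9585822
k_eff = 1.7450

1.7450


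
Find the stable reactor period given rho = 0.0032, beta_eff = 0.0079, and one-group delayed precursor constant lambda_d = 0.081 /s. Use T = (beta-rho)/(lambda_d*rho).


T = (beta - rho) / (lambda_d * rho)
T = (0.0079 - 0.0032) / (0.081 * 0.0032)
T = 18.133 s

18.133


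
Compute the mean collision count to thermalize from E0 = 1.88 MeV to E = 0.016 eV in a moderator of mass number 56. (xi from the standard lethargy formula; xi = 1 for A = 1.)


xi = 1 + (A-1)^2/(2A)*ln((A-1)/(A+1)) = 0.03529286 (for A = 56)
n = ln(E0/E) / xi
n = ln(1.88e6 / 0.016) / 0.03529286
n = ln(1.175000e+08) / 0.03529286 = 526.51

526.51


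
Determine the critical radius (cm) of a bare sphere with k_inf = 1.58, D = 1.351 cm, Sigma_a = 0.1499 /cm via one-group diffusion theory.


L^2 = D / Sigma_a = 1.351 / 0.1499 = 9.012675 cm^2
B_m^2 = (k_inf - 1) / L^2 = (1.58 - 1) / 9.012675 = 0.06435381 /cm^2
For a bare sphere: B_g = pi/R, so R_c = pi / sqrt(B_m^2)
R_c = pi / sqrt(0.06435381) = 12.384 cm

12.384


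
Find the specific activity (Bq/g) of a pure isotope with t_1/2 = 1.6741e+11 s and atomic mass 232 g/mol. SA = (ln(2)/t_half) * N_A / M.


lambda = ln(2) / t_half = ln(2) / 1.6741e+11 = 4.140417e-12 /s
SA = lambda * N_A / M
SA = 4.140417e-12 * 6.022e23 / 232
SA = 1.0747e+10 Bq/g

1.0747e+10


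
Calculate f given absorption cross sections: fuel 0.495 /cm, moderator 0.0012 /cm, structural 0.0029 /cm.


f = Sigma_a_fuel / (Sigma_a_fuel + Sigma_a_mod + Sigma_a_other)
f = 0.495 / (0.495 + 0.0012 + 0.0029)
f = 0.99179

0.99179


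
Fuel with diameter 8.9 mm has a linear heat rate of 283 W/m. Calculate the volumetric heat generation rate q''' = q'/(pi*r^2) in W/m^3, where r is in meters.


r = D / 2 / 1000 = 8.9 / 2 / 1000 = 0.00445 m
q''' = q' / (pi * r^2)
q''' = 283 / (pi * 0.00445^2)
q''' = 4.5490e+06 W/m^3

4.5490e+06


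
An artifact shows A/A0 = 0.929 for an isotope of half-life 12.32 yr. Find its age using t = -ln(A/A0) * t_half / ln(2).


lambda = ln(2) / t_half = ln(2) / 12.32 = 0.05626195 /yr
t = -ln(A/A0) / lambda
t = -ln(0.929) / 0.05626195
t = 1.3090 yr

1.3090


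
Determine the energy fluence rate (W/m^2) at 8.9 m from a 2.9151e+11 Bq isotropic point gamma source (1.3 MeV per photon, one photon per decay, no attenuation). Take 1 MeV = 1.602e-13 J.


psi = A * E * 1.602e-13 / (4*pi*r^2)
psi = 2.9151e+11 * 1.3 * 1.602e-13 / (4*pi*8.9^2)
psi = 6.0992e-05 W/m^2

6.0992e-05


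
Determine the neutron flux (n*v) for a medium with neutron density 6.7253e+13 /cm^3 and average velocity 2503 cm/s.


phi = n * v
phi = 6.7253e+13 * 2503
phi = 1.6833e+17 /cm^2/s

1.6833e+17


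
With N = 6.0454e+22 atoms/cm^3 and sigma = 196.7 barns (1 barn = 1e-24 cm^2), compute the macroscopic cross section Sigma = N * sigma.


Sigma = N * sigma_barns * 1e-24
Sigma = 6.0454e+22 * 196.7 * 1e-24
Sigma = 11.891 /cm

11.891


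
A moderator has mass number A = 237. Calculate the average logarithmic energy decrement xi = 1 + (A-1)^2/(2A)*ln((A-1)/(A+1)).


xi = 1 + (A-1)^2/(2A) * ln((A-1)/(A+1))
xi = 1 + (237-1)^2/(2*237) * ln((237-1)/(237 +1))
xi = 0.0084151

0.0084151


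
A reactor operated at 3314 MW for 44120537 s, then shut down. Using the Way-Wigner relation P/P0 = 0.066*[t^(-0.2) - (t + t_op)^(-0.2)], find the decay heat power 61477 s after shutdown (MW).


P/P0 = 0.066 * [t^(-0.2) - (t + t_op)^(-0.2)]
P/P0 = 0.066 * [61477^(-0.2) - (61477 + 44120537)^(-0.2)]
P/P0 = 0.066 * [0.1102193 - 0.02957678] = 0.005322406
P = 3314 * 0.005322406 = 17.638 MW

17.638


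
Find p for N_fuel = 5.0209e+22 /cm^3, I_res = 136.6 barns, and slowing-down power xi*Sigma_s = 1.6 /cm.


p = exp(-N * I * 1e-24 / (xi*Sigma_s))
p = exp(-5.0209e+22 * 136.6 * 1e-24 / 1.6)
p = 0.013752

0.013752


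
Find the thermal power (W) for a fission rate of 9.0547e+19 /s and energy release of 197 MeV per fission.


P = fission_rate * E_MeV * 1.602e-13
P = 9.0547e+19 * 197 * 1.602e-13
P = 2.8576e+09 W

2.8576e+09


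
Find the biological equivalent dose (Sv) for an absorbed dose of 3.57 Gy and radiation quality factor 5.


H = D * Q
H = 3.57 * 5
H = 17.850 Sv

17.850


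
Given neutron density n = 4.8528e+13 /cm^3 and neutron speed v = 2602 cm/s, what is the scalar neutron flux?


phi = n * v
phi = 4.8528e+13 * 2602
phi = 1.2627e+17 /cm^2/s

1.2627e+17


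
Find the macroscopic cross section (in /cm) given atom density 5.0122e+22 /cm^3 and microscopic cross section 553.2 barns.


Sigma = N * sigma_barns * 1e-24
Sigma = 5.0122e+22 * 553.2 * 1e-24
Sigma = 27.727 /cm

27.727


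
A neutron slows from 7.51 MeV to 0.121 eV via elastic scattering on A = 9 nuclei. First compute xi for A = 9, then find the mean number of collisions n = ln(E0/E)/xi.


xi = 1 + (A-1)^2/(2A)*ln((A-1)/(A+1)) = 0.2066007 (for A = 9)
n = ln(E0/E) / xi
n = ln(7.51e6 / 0.121) / 0.2066007
n = ln(6.206612e+07) / 0.2066007 = 86.852

86.852


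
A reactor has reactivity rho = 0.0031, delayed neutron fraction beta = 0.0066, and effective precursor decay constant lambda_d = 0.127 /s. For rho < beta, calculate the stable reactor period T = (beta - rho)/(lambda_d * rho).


T = (beta - rho) / (lambda_d * rho)
T = (0.0066 - 0.0031) / (0.127 * 0.0031)
T = 8.8900 s

8.8900


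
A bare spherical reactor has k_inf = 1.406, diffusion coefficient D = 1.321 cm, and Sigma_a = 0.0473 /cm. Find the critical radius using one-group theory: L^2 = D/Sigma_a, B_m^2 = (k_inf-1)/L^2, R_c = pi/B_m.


L^2 = D / Sigma_a = 1.321 / 0.0473 = 27.92812 cm^2
B_m^2 = (k_inf - 1) / L^2 = (1.406 - 1) / 27.92812 = 0.01453732 /cm^2
For a bare sphere: B_g = pi/R, so R_c = pi / sqrt(B_m^2)
R_c = pi / sqrt(0.01453732) = 26.056 cm

26.056


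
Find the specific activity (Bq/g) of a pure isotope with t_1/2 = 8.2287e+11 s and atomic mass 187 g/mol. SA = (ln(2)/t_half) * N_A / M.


lambda = ln(2) / t_half = ln(2) / 8.2287e+11 = 8.423532e-13 /s
SA = lambda * N_A / M
SA = 8.423532e-13 * 6.022e23 / 187
SA = 2.7126e+09 Bq/g

2.7126e+09


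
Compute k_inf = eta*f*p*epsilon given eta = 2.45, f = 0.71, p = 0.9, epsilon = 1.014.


k_inf = eta * f * p * epsilon
k_inf = 2.45 * 0.71 * 0.9 * 1.014
k_inf = 1.5875

1.5875


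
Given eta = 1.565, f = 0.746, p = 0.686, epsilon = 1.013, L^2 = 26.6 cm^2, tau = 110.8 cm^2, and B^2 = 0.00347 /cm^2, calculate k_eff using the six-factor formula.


k_inf = eta*f*p*eps = 1.565*0.746*0.686*1.013 = 0.8113098
P_TNL = 1/(1 + L^2*B^2) = 1/(1 + 26.6*0.00347) = 0.9154977
P_FNL = exp(-B^2*tau) = exp(-0.00347*110.8) = 0.6808073
k_eff = k_inf * P_TNL * P_FNL = 0.8113098 * 0.9154977 * 0.6808073
k_eff = 0.50567

0.50567


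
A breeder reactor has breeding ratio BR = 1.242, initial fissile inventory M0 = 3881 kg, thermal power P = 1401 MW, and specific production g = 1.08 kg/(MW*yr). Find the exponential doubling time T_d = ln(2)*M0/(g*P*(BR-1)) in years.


Breeding gain G = BR - 1 = 1.242 - 1 = 0.242
Fissile production rate = g * P * G = 1.08 * 1401 * 0.242 = 366.16536 kg/yr
T_d = ln(2) * M0 / (g * P * G)
T_d = ln(2) * 3881 / 366.16536 = 7.3467 yr

7.3467


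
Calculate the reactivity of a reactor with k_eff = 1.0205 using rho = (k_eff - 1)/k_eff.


rho = (k_eff - 1) / k_eff
rho = (1.0205 - 1) / 1.0205
rho = 0.020088

0.020088


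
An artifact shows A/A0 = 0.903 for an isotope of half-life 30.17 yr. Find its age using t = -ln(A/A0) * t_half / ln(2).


lambda = ln(2) / t_half = ln(2) / 30.17 = 0.02297472 /yr
t = -ln(A/A0) / lambda
t = -ln(0.903) / 0.02297472
t = 4.4411 yr

4.4411


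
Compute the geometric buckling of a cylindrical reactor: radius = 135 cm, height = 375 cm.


B^2 = (2.405/R)^2 + (pi/H)^2
B^2 = (2.405/135)^2 + (pi/375)^2
B^2 = 3.8755e-04 /cm^2

3.8755e-04


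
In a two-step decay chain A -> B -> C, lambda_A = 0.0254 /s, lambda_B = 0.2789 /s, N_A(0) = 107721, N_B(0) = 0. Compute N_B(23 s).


N_B(t) = lambda_A * N_A0 / (lambda_B - lambda_A) * [exp(-lambda_A*t) - exp(-lambda_B*t)]
exp(-0.0254*23) = 0.5575517; exp(-0.2789*23) = 0.001637311
N_B = 0.0254 * 107721 / (0.2789 - 0.0254) * (0.5575517 - 0.001637311)
N_B = 6000.2

6000.2


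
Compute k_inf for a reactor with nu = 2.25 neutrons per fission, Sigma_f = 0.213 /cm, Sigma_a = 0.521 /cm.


k_inf = nu * Sigma_f / Sigma_a
k_inf = 2.25 * 0.213 / 0.521
k_inf = 0.91987

0.91987


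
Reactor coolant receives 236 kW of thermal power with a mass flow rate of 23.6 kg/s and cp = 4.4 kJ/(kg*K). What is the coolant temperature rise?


dT = Q / (m_dot * cp)
dT = 236 / (23.6 * 4.4)
dT = 2.2727 C

2.2727


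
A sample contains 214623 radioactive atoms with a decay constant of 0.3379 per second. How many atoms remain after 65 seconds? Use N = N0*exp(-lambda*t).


N = N0 * exp(-lambda * t)
N = 214623 * exp(-0.3379 * 65)
N = 6.2094e-05

6.2094e-05


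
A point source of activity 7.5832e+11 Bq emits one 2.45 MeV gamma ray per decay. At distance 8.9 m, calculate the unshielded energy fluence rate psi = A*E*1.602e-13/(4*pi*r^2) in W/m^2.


psi = A * E * 1.602e-13 / (4*pi*r^2)
psi = 7.5832e+11 * 2.45 * 1.602e-13 / (4*pi*8.9^2)
psi = 2.9901e-04 W/m^2

2.9901e-04
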